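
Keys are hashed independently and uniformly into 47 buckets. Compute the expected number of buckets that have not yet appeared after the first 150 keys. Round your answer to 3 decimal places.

1.867

For each bucket, P(unseen after 150) = (46/47)^150 = 0.0397.
By linearity of expectation, E[unseen] = 47·(46/47)^150 = 1.8668.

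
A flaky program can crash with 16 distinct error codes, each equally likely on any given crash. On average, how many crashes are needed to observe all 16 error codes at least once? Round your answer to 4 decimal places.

54.0917

After k distinct error codes have appeared, the next crash gives a new one with probability (16-k)/16, so the expected wait for the (k+1)-th is 16/(16-k).
E[T] = 16/16 + 16/15 + 16/14 + ... + 16/2 + 16/1 = 16·H_{16}.
H_{16} = 3.38073, so E[T] = 54.09166.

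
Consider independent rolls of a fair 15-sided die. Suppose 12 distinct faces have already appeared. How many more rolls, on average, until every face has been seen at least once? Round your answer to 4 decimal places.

27.5000

The wait to go from k to k+1 distinct faces is geometric with mean 15/(15-k).
Sum over k = 12,...,14: E = 15/3 + 15/2 + 15/1 = 27.50000.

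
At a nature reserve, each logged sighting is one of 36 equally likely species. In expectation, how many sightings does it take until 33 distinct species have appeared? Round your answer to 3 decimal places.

84.284

Going from k to k+1 distinct takes a geometric number of sightings with mean 36/(36-k).
Sum over k = 0,...,32: E = 36/36 + 36/35 + 36/34 + ... + 36/5 + 36/4 = 84.2841.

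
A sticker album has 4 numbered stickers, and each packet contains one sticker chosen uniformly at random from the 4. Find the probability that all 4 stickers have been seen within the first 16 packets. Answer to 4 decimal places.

0.9600

Let A_i be the event that sticker i is missing after 16 packets. By inclusion–exclusion on the A_i,
P(all seen) = Σ_{j=0}^{4} (-1)^j C(4,j)((4-j)/4)^16
= 1.00000 - 0.04009 + 0.00009 - 0.00000 + 0.00000
= 0.96000.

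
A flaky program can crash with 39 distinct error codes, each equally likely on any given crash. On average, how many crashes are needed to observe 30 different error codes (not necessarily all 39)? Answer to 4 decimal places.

55.5584

Going from k to k+1 distinct takes a geometric number of crashes with mean 39/(39-k).
Sum over k = 0,...,29: E = 39/39 + 39/38 + 39/37 + ... + 39/11 + 39/10 = 55.55842.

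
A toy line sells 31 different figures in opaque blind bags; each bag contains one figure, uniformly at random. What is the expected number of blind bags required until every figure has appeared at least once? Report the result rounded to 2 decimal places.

Split into phases: going from k distinct to k+1 distinct takes on average 31/(31-k) blind bags.
E[T] = 31/31 + 31/30 + 31/29 + ... + 31/2 + 31/1 = 31·H_{31}.
H_{31} = 4.027, so E[T] = 124.845.

124.84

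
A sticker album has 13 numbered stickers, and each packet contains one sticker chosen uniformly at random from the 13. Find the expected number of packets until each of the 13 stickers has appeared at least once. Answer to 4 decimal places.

The wait to go from k to k+1 distinct stickers is geometric with mean 13/(13-k).
E[T] = 13/13 + 13/12 + 13/11 + ... + 13/2 + 13/1 = 13·H_{13}.
H_{13} = 3.18013, so E[T] = 41.34174.

41.3417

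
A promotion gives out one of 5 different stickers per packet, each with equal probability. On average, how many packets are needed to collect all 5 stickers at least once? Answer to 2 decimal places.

11.42

The wait to go from k to k+1 distinct stickers is geometric with mean 5/(5-k).
E[T] = 5/5 + 5/4 + 5/3 + 5/2 + 5/1 = 5·H_{5}.
H_{5} = 2.283, so E[T] = 11.417.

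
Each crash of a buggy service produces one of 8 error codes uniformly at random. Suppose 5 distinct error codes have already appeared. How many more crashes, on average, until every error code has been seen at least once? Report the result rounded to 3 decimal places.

The wait to go from k to k+1 distinct error codes is geometric with mean 8/(8-k).
Sum over k = 5,...,7: E = 8/3 + 8/2 + 8/1 = 14.6667.

14.667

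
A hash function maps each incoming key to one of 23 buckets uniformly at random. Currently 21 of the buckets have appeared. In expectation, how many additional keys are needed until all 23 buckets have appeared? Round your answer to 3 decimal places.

The wait to go from k to k+1 distinct buckets is geometric with mean 23/(23-k).
Sum over k = 21,...,22: E = 23/2 + 23/1 = 34.5000.

34.500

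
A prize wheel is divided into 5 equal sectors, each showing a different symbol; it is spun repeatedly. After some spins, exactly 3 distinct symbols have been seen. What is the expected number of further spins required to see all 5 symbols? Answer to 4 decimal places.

7.5000

The wait to go from k to k+1 distinct symbols is geometric with mean 5/(5-k).
Sum over k = 3,...,4: E = 5/2 + 5/1 = 7.50000.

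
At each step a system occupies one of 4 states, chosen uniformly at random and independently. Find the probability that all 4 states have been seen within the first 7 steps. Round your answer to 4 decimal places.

Let A_i be the event that state i is missing after 7 steps. By inclusion–exclusion on the A_i,
P(all seen) = Σ_{j=0}^{4} (-1)^j C(4,j)((4-j)/4)^7
= 1.00000 - 0.53394 + 0.04688 - 0.00024 + 0.00000
= 0.51270.

0.5127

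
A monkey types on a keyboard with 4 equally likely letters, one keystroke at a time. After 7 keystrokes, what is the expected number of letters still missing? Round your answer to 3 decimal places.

0.534

For each letter, P(unseen after 7) = (3/4)^7 = 0.1335.
By linearity of expectation, E[unseen] = 4·(3/4)^7 = 0.5339.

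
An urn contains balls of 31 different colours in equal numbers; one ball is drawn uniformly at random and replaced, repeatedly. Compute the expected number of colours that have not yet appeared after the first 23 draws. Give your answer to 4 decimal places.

14.5825

For each colour, P(unseen after 23) = (30/31)^23 = 0.47040.
By linearity of expectation, E[unseen] = 31·(30/31)^23 = 14.58249.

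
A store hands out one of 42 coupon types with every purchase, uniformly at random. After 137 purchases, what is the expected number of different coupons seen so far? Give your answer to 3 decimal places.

For each coupon, P(seen in 137 purchases) = 1 - (41/42)^137 = 0.9632.
By linearity of expectation, E[distinct seen] = 42·(1 - (41/42)^137) = 40.4530.

40.453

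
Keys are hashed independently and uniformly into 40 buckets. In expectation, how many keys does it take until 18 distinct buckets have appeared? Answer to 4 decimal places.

Going from k to k+1 distinct takes a geometric number of keys with mean 40/(40-k).
Sum over k = 0,...,17: E = 40/40 + 40/39 + 40/38 + ... + 40/24 + 40/23 = 23.50919.

23.5092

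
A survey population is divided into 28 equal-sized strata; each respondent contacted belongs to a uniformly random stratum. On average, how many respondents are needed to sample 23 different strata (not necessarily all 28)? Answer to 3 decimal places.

46.027

With k distinct strata already seen, the next new one arrives after an expected 28/(28-k) respondents.
Sum over k = 0,...,22: E = 28/28 + 28/27 + 28/26 + ... + 28/7 + 28/6 = 46.0275.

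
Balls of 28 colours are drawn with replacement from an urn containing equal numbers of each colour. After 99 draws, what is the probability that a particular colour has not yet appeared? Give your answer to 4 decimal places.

0.0273

On each draw the fixed colour fails to appear with probability 27/28.
P(still missing after 99) = (27/28)^99 = 0.02731.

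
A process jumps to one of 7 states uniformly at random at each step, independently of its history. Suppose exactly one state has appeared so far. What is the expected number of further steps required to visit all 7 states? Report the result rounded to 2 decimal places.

17.15

From k distinct to k+1 distinct takes on average 7/(7-k) steps.
Sum over k = 1,...,6: E = 7/6 + 7/5 + 7/4 + 7/3 + 7/2 + 7/1 = 17.150.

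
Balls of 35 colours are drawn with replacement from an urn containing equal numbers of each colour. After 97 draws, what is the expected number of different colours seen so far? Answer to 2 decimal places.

32.90

For each colour, P(seen in 97 draws) = 1 - (34/35)^97 = 0.940.
By linearity of expectation, E[distinct seen] = 35·(1 - (34/35)^97) = 32.897.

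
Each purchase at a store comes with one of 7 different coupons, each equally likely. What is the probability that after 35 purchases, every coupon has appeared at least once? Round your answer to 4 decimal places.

Let A_i be the event that coupon i is missing after 35 purchases. By inclusion–exclusion on the A_i,
P(all seen) = Σ_{j=0}^{7} (-1)^j C(7,j)((7-j)/7)^35
= 1.00000 - 0.03177 + 0.00016 - 0.00000 + 0.00000 - 0.00000 + 0.00000 - 0.00000
= 0.96840.

0.9684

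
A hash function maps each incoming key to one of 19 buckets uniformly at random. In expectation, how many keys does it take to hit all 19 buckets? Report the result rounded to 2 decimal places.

67.41

The wait to go from k to k+1 distinct buckets is geometric with mean 19/(19-k).
E[T] = 19/19 + 19/18 + 19/17 + ... + 19/2 + 19/1 = 19·H_{19}.
H_{19} = 3.548, so E[T] = 67.407.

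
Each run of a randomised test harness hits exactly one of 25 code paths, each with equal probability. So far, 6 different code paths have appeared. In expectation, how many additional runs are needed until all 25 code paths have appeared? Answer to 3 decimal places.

With k distinct code paths already seen, the next new one takes an expected 25/(25-k) runs.
Sum over k = 6,...,24: E = 25/19 + 25/18 + 25/17 + ... + 25/2 + 25/1 = 88.6935.

88.693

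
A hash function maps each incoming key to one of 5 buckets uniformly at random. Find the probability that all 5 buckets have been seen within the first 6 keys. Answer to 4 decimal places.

0.1152

Let A_i be the event that bucket i is missing after 6 keys. By inclusion–exclusion on the A_i,
P(all seen) = Σ_{j=0}^{5} (-1)^j C(5,j)((5-j)/5)^6
= 1.00000 - 1.31072 + 0.46656 - 0.04096 + 0.00032 - 0.00000
= 0.11520.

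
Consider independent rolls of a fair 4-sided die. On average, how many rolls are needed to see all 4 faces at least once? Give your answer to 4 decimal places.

8.3333

The wait to go from k to k+1 distinct faces is geometric with mean 4/(4-k).
E[T] = 4/4 + 4/3 + 4/2 + 4/1 = 4·H_{4}.
H_{4} = 2.08333, so E[T] = 8.33333.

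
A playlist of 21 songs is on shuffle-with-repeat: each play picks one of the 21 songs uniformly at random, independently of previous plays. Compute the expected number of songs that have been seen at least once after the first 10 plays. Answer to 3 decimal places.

For each song, P(seen in 10 plays) = 1 - (20/21)^10 = 0.3861.
By linearity of expectation, E[distinct seen] = 21·(1 - (20/21)^10) = 8.1078.

8.108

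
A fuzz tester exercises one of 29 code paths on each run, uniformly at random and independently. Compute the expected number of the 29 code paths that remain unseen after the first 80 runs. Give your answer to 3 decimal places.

1.751

For each code path, P(unseen after 80) = (28/29)^80 = 0.0604.
By linearity of expectation, E[unseen] = 29·(28/29)^80 = 1.7507.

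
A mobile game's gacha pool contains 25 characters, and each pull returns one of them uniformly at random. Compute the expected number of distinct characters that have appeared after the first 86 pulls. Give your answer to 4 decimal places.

24.2531

For each character, P(seen in 86 pulls) = 1 - (24/25)^86 = 0.97012.
By linearity of expectation, E[distinct seen] = 25·(1 - (24/25)^86) = 24.25309.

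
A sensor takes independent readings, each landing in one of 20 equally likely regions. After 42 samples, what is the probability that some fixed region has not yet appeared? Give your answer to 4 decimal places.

Each sample misses the fixed region with probability (20-1)/20 = 19/20, independently.
P(still missing after 42) = (19/20)^42 = 0.11598.

0.1160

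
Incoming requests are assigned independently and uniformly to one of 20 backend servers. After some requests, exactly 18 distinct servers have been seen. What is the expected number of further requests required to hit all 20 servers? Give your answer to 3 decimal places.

30.000

From k distinct to k+1 distinct takes on average 20/(20-k) requests.
Sum over k = 18,...,19: E = 20/2 + 20/1 = 30.0000.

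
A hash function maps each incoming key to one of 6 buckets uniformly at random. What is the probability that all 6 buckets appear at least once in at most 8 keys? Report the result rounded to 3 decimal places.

0.114

By inclusion–exclusion over which buckets are missing,
P(all seen) = Σ_{j=0}^{6} (-1)^j C(6,j)((6-j)/6)^8
= 1.0000 - 1.3954 + 0.5853 - 0.0781 + 0.0023 - 0.0000 + 0.0000
= 0.1140.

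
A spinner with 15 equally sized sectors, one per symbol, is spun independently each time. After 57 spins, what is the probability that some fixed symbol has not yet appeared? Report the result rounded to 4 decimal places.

Each spin misses the fixed symbol with probability (15-1)/15 = 14/15, independently.
P(still missing after 57) = (14/15)^57 = 0.01959.

0.0196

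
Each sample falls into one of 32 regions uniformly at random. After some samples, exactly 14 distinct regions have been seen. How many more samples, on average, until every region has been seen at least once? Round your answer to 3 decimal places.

111.843

With k distinct regions already seen, the next new one takes an expected 32/(32-k) samples.
Sum over k = 14,...,31: E = 32/18 + 32/17 + 32/16 + ... + 32/2 + 32/1 = 111.8435.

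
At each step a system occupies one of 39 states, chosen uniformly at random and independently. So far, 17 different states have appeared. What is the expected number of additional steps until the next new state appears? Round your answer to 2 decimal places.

1.77

The number of steps until the next new state is geometric with success probability 22/39, so its mean is 39/22.
E = 39/22 = 1.773.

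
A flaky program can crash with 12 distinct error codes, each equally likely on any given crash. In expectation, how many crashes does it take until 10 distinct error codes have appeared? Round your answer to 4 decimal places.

19.2385

With k distinct error codes already seen, the next new one arrives after an expected 12/(12-k) crashes.
Sum over k = 0,...,9: E = 12/12 + 12/11 + 12/10 + ... + 12/4 + 12/3 = 19.23853.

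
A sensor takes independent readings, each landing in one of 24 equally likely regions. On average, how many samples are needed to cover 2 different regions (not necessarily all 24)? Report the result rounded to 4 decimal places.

2.0435

With k distinct regions already seen, the next new one arrives after an expected 24/(24-k) samples.
Sum over k = 0,...,1: E = 24/24 + 24/23 = 2.04348.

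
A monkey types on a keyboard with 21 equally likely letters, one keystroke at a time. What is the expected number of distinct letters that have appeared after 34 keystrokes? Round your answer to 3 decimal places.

17.003

For each letter, P(seen in 34 keystrokes) = 1 - (20/21)^34 = 0.8096.
By linearity of expectation, E[distinct seen] = 21·(1 - (20/21)^34) = 17.0025.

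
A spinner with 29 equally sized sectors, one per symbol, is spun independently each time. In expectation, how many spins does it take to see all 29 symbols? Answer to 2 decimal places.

114.89

The wait to go from k to k+1 distinct symbols is geometric with mean 29/(29-k).
E[T] = 29/29 + 29/28 + 29/27 + ... + 29/2 + 29/1 = 29·H_{29}.
H_{29} = 3.962, so E[T] = 114.888.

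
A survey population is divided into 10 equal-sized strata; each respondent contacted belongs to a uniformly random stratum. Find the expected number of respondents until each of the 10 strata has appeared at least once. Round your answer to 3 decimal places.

Split into phases: going from k distinct to k+1 distinct takes on average 10/(10-k) respondents.
E[T] = 10/10 + 10/9 + 10/8 + ... + 10/2 + 10/1 = 10·H_{10}.
H_{10} = 2.9290, so E[T] = 29.2897.

29.290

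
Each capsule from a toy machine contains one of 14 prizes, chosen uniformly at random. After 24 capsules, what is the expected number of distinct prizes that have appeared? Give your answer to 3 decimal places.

11.636

For each prize, P(seen in 24 capsules) = 1 - (13/14)^24 = 0.8311.
By linearity of expectation, E[distinct seen] = 14·(1 - (13/14)^24) = 11.6357.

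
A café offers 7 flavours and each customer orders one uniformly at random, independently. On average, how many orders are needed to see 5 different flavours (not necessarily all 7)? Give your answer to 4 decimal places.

Going from k to k+1 distinct takes a geometric number of orders with mean 7/(7-k).
Sum over k = 0,...,4: E = 7/7 + 7/6 + 7/5 + 7/4 + 7/3 = 7.65000.

7.6500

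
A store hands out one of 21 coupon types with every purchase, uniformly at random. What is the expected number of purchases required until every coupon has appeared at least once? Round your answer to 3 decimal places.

Split into phases: going from k distinct to k+1 distinct takes on average 21/(21-k) purchases.
E[T] = 21/21 + 21/20 + 21/19 + ... + 21/2 + 21/1 = 21·H_{21}.
H_{21} = 3.6454, so E[T] = 76.5525.

76.553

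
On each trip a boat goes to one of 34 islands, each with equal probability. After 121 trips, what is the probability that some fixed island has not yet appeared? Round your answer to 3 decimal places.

0.027

On each trip the fixed island fails to appear with probability 33/34.
P(still missing after 121) = (33/34)^121 = 0.0270.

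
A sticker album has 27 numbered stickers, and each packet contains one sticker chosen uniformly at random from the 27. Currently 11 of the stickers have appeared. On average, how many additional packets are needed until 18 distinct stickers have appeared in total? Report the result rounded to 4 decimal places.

From k distinct to k+1 distinct takes on average 27/(27-k) packets.
Sum over k = 11,...,17: E = 27/16 + 27/15 + 27/14 + ... + 27/11 + 27/10 = 14.89754.

14.8975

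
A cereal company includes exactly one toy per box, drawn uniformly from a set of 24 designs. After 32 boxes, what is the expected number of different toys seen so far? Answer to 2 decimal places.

17.85

For each toy, P(seen in 32 boxes) = 1 - (23/24)^32 = 0.744.
By linearity of expectation, E[distinct seen] = 24·(1 - (23/24)^32) = 17.852.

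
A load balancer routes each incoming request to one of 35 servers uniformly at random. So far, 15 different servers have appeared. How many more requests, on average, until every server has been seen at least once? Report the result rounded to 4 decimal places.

125.9209

With k distinct servers already seen, the next new one takes an expected 35/(35-k) requests.
Sum over k = 15,...,34: E = 35/20 + 35/19 + 35/18 + ... + 35/2 + 35/1 = 125.92089.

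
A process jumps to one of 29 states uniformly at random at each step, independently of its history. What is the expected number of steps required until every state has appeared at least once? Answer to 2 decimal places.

After k distinct states have appeared, the next step gives a new one with probability (29-k)/29, so the expected wait for the (k+1)-th is 29/(29-k).
E[T] = 29/29 + 29/28 + 29/27 + ... + 29/2 + 29/1 = 29·H_{29}.
H_{29} = 3.962, so E[T] = 114.888.

114.89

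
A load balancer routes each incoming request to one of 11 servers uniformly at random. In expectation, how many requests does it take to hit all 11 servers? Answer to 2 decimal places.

33.22

Split into phases: going from k distinct to k+1 distinct takes on average 11/(11-k) requests.
E[T] = 11/11 + 11/10 + 11/9 + ... + 11/2 + 11/1 = 11·H_{11}.
H_{11} = 3.020, so E[T] = 33.219.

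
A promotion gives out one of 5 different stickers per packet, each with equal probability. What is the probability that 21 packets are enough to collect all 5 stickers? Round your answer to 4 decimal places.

0.9541

By inclusion–exclusion over which stickers are missing,
P(all seen) = Σ_{j=0}^{5} (-1)^j C(5,j)((5-j)/5)^21
= 1.00000 - 0.04612 + 0.00022 - 0.00000 + 0.00000 - 0.00000
= 0.95410.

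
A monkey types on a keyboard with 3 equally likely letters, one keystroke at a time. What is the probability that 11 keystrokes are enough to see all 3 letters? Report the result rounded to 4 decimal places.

Let A_i be the event that letter i is missing after 11 keystrokes. By inclusion–exclusion on the A_i,
P(all seen) = Σ_{j=0}^{3} (-1)^j C(3,j)((3-j)/3)^11
= 1.00000 - 0.03468 + 0.00002 - 0.00000
= 0.96533.

0.9653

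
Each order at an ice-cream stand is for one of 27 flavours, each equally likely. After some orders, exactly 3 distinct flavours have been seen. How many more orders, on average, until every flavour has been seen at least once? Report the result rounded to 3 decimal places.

The wait to go from k to k+1 distinct flavours is geometric with mean 27/(27-k).
Sum over k = 3,...,26: E = 27/24 + 27/23 + 27/22 + ... + 27/2 + 27/1 = 101.9509.

101.951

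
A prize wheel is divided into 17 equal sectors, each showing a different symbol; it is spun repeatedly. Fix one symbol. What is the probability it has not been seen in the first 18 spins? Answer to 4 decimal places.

On each spin the fixed symbol fails to appear with probability 16/17.
P(still missing after 18) = (16/17)^18 = 0.33580.

0.3358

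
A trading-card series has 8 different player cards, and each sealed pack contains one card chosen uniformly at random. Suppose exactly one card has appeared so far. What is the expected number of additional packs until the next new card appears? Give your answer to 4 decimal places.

Each pack yields a new card with probability (8-1)/8 = 7/8, so the wait is geometric with mean 8/7.
E = 8/7 = 1.14286.

1.1429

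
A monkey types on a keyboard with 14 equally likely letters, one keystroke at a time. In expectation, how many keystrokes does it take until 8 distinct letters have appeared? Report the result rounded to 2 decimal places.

11.22

With k distinct letters already seen, the next new one arrives after an expected 14/(14-k) keystrokes.
Sum over k = 0,...,7: E = 14/14 + 14/13 + 14/12 + ... + 14/8 + 14/7 = 11.222.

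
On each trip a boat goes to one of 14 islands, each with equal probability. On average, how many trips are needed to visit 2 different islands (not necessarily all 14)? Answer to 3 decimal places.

Going from k to k+1 distinct takes a geometric number of trips with mean 14/(14-k).
Sum over k = 0,...,1: E = 14/14 + 14/13 = 2.0769.

2.077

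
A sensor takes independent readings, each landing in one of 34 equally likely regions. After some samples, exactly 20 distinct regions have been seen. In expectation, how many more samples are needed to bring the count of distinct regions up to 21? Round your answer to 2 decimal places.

2.43

With k distinct regions already seen, the next new one takes an expected 34/(34-k) samples.
Only the k = 20 term is needed: E = 34/14 = 2.429.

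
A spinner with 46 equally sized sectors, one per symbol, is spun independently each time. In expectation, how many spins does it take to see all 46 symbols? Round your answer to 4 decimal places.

After k distinct symbols have appeared, the next spin gives a new one with probability (46-k)/46, so the expected wait for the (k+1)-th is 46/(46-k).
E[T] = 46/46 + 46/45 + 46/44 + ... + 46/2 + 46/1 = 46·H_{46}.
H_{46} = 4.41669, so E[T] = 203.16761.

203.1676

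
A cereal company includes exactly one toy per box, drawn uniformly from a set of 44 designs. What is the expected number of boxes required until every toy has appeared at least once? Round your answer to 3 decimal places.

Split into phases: going from k distinct to k+1 distinct takes on average 44/(44-k) boxes.
E[T] = 44/44 + 44/43 + 44/42 + ... + 44/2 + 44/1 = 44·H_{44}.
H_{44} = 4.3727, so E[T] = 192.3999.

192.400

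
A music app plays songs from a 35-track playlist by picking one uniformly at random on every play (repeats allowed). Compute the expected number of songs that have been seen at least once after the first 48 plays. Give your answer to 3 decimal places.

26.295

For each song, P(seen in 48 plays) = 1 - (34/35)^48 = 0.7513.
By linearity of expectation, E[distinct seen] = 35·(1 - (34/35)^48) = 26.2946.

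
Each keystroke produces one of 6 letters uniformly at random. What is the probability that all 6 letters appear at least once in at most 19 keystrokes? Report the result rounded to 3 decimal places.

0.819

By inclusion–exclusion over which letters are missing,
P(all seen) = Σ_{j=0}^{6} (-1)^j C(6,j)((6-j)/6)^19
= 1.0000 - 0.1878 + 0.0068 - 0.0000 + 0.0000 - 0.0000 + 0.0000
= 0.8189.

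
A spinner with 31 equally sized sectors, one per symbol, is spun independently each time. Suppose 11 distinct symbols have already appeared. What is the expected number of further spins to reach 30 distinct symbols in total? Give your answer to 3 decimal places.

80.530

With k distinct symbols already seen, the next new one takes an expected 31/(31-k) spins.
Sum over k = 11,...,29: E = 31/20 + 31/19 + 31/18 + ... + 31/3 + 31/2 = 80.5299.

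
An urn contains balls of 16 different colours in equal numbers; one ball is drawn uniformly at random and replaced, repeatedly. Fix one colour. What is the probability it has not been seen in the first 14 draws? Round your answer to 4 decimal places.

0.4051

Each draw misses the fixed colour with probability (16-1)/16 = 15/16, independently.
P(still missing after 14) = (15/16)^14 = 0.40513.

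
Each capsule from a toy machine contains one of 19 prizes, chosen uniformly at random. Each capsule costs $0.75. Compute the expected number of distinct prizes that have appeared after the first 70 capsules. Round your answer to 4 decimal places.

18.5684

For each prize, P(seen in 70 capsules) = 1 - (18/19)^70 = 0.97728.
By linearity of expectation, E[distinct seen] = 19·(1 - (18/19)^70) = 18.56840.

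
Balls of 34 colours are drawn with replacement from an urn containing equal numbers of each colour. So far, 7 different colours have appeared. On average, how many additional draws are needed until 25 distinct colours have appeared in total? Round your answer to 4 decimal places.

With k distinct colours already seen, the next new one takes an expected 34/(34-k) draws.
Sum over k = 7,...,24: E = 34/27 + 34/26 + 34/25 + ... + 34/11 + 34/10 = 36.12461.

36.1246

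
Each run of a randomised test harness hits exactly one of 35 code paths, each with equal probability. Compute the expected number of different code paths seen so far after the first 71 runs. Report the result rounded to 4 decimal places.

For each code path, P(seen in 71 runs) = 1 - (34/35)^71 = 0.87231.
By linearity of expectation, E[distinct seen] = 35·(1 - (34/35)^71) = 30.53069.

30.5307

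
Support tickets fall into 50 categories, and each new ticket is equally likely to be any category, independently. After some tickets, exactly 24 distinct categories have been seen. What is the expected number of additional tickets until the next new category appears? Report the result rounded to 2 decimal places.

1.92

The number of tickets until the next new category is geometric with success probability 26/50, so its mean is 50/26.
E = 50/26 = 1.923.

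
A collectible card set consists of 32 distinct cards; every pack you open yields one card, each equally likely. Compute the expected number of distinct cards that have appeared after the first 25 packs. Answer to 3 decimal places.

For each card, P(seen in 25 packs) = 1 - (31/32)^25 = 0.5478.
By linearity of expectation, E[distinct seen] = 32·(1 - (31/32)^25) = 17.5309.

17.531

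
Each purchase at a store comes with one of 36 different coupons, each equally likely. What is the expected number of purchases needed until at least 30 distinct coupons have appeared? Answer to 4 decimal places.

62.0841

With k distinct coupons already seen, the next new one arrives after an expected 36/(36-k) purchases.
Sum over k = 0,...,29: E = 36/36 + 36/35 + 36/34 + ... + 36/8 + 36/7 = 62.08413.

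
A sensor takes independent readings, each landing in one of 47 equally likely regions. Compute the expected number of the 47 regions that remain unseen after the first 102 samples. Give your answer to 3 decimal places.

For each region, P(unseen after 102) = (46/47)^102 = 0.1115.
By linearity of expectation, E[unseen] = 47·(46/47)^102 = 5.2410.

5.241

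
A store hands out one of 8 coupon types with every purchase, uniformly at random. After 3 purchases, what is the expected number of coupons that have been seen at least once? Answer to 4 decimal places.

2.6406

For each coupon, P(seen in 3 purchases) = 1 - (7/8)^3 = 0.33008.
By linearity of expectation, E[distinct seen] = 8·(1 - (7/8)^3) = 2.64063.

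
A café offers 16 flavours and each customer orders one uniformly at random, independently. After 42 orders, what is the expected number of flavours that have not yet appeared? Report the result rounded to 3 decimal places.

1.064

For each flavour, P(unseen after 42) = (15/16)^42 = 0.0665.
By linearity of expectation, E[unseen] = 16·(15/16)^42 = 1.0639.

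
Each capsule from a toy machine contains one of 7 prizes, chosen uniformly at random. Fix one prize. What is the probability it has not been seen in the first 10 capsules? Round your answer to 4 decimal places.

Each capsule misses the fixed prize with probability (7-1)/7 = 6/7, independently.
P(still missing after 10) = (6/7)^10 = 0.21406.

0.2141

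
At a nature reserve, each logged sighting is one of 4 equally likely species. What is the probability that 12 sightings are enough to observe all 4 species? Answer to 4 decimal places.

By inclusion–exclusion over which species are missing,
P(all seen) = Σ_{j=0}^{4} (-1)^j C(4,j)((4-j)/4)^12
= 1.00000 - 0.12671 + 0.00146 - 0.00000 + 0.00000
= 0.87476.

0.8748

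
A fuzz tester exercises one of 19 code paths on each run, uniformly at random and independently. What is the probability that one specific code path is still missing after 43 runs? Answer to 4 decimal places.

0.0978

Each run misses the fixed code path with probability (19-1)/19 = 18/19, independently.
P(still missing after 43) = (18/19)^43 = 0.09779.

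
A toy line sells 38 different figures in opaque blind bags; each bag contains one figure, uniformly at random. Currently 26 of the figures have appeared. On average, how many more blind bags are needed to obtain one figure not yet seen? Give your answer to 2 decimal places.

The number of blind bags until the next new figure is geometric with success probability 12/38, so its mean is 38/12.
E = 38/12 = 3.167.

3.17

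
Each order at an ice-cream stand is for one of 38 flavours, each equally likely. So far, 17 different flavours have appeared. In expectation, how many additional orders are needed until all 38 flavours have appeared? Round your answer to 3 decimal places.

With k distinct flavours already seen, the next new one takes an expected 38/(38-k) orders.
Sum over k = 17,...,37: E = 38/21 + 38/20 + 38/19 + ... + 38/2 + 38/1 = 138.5236.

138.524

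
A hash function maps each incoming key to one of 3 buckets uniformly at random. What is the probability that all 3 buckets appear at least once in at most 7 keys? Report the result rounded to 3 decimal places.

0.826

By inclusion–exclusion over which buckets are missing,
P(all seen) = Σ_{j=0}^{3} (-1)^j C(3,j)((3-j)/3)^7
= 1.0000 - 0.1756 + 0.0014 - 0.0000
= 0.8258.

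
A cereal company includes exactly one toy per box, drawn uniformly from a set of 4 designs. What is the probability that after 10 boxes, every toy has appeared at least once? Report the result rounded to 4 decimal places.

0.7806

By inclusion–exclusion over which toys are missing,
P(all seen) = Σ_{j=0}^{4} (-1)^j C(4,j)((4-j)/4)^10
= 1.00000 - 0.22525 + 0.00586 - 0.00000 + 0.00000
= 0.78060.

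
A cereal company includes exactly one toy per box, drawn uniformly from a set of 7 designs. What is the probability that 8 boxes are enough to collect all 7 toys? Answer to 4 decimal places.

0.0245

By inclusion–exclusion over which toys are missing,
P(all seen) = Σ_{j=0}^{7} (-1)^j C(7,j)((7-j)/7)^8
= 1.00000 - 2.03950 + 1.42297 - 0.39789 + 0.03983 - 0.00093 + 0.00000 - 0.00000
= 0.02448.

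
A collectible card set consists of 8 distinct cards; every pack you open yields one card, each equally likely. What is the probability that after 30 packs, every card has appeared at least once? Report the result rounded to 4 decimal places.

Let A_i be the event that card i is missing after 30 packs. By inclusion–exclusion on the A_i,
P(all seen) = Σ_{j=0}^{8} (-1)^j C(8,j)((8-j)/8)^30
= 1.00000 - 0.14566 + 0.00500 - 0.00004 + 0.00000 - 0.00000 + 0.00000 - 0.00000 + 0.00000
= 0.85930.

0.8593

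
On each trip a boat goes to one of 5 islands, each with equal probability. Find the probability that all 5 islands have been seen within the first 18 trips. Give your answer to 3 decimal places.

Let A_i be the event that island i is missing after 18 trips. By inclusion–exclusion on the A_i,
P(all seen) = Σ_{j=0}^{5} (-1)^j C(5,j)((5-j)/5)^18
= 1.0000 - 0.0901 + 0.0010 - 0.0000 + 0.0000 - 0.0000
= 0.9109.

0.911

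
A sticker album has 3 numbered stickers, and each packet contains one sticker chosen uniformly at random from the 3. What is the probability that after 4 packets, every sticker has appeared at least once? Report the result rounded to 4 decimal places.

By inclusion–exclusion over which stickers are missing,
P(all seen) = Σ_{j=0}^{3} (-1)^j C(3,j)((3-j)/3)^4
= 1.00000 - 0.59259 + 0.03704 - 0.00000
= 0.44444.

0.4444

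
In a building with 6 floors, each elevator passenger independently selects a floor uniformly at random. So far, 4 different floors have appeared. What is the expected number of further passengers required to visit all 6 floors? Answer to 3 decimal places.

9.000

The wait to go from k to k+1 distinct floors is geometric with mean 6/(6-k).
Sum over k = 4,...,5: E = 6/2 + 6/1 = 9.0000.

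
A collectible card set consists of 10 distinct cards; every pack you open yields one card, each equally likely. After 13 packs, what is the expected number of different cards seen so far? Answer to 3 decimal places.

7.458

For each card, P(seen in 13 packs) = 1 - (9/10)^13 = 0.7458.
By linearity of expectation, E[distinct seen] = 10·(1 - (9/10)^13) = 7.4581.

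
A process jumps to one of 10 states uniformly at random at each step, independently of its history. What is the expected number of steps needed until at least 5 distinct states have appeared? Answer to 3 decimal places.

With k distinct states already seen, the next new one arrives after an expected 10/(10-k) steps.
Sum over k = 0,...,4: E = 10/10 + 10/9 + 10/8 + 10/7 + 10/6 = 6.4563.

6.456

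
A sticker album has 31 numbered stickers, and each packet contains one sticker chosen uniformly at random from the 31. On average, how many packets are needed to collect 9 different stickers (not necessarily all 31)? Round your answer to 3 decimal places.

Going from k to k+1 distinct takes a geometric number of packets with mean 31/(31-k).
Sum over k = 0,...,8: E = 31/31 + 31/30 + 31/29 + ... + 31/24 + 31/23 = 10.4294.

10.429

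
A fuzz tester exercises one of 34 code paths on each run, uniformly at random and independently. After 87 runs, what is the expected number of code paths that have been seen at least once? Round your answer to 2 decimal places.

31.47

For each code path, P(seen in 87 runs) = 1 - (33/34)^87 = 0.926.
By linearity of expectation, E[distinct seen] = 34·(1 - (33/34)^87) = 31.468.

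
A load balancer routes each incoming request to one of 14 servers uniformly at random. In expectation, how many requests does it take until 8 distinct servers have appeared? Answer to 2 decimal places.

11.22

Going from k to k+1 distinct takes a geometric number of requests with mean 14/(14-k).
Sum over k = 0,...,7: E = 14/14 + 14/13 + 14/12 + ... + 14/8 + 14/7 = 11.222.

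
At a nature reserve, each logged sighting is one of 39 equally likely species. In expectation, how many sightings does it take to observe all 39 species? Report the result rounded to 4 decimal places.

The wait to go from k to k+1 distinct species is geometric with mean 39/(39-k).
E[T] = 39/39 + 39/38 + 39/37 + ... + 39/2 + 39/1 = 39·H_{39}.
H_{39} = 4.25354, so E[T] = 165.88818.

165.8882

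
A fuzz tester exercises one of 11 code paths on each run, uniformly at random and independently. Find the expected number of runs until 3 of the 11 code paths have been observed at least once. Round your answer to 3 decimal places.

With k distinct code paths already seen, the next new one arrives after an expected 11/(11-k) runs.
Sum over k = 0,...,2: E = 11/11 + 11/10 + 11/9 = 3.3222.

3.322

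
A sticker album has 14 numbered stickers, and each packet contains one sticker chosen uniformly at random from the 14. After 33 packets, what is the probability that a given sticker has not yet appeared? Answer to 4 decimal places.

Each packet misses the fixed sticker with probability (14-1)/14 = 13/14, independently.
P(still missing after 33) = (13/14)^33 = 0.08668.

0.0867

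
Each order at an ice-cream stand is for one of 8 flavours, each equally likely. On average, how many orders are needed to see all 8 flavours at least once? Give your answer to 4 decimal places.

Split into phases: going from k distinct to k+1 distinct takes on average 8/(8-k) orders.
E[T] = 8/8 + 8/7 + 8/6 + ... + 8/2 + 8/1 = 8·H_{8}.
H_{8} = 2.71786, so E[T] = 21.74286.

21.7429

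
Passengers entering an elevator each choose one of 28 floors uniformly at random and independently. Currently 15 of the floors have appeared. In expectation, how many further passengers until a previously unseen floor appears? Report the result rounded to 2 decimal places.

The number of passengers until the next new floor is geometric with success probability 13/28, so its mean is 28/13.
E = 28/13 = 2.154.

2.15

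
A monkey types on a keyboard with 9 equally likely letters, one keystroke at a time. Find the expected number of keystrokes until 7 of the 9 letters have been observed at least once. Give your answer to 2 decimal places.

11.96

With k distinct letters already seen, the next new one arrives after an expected 9/(9-k) keystrokes.
Sum over k = 0,...,6: E = 9/9 + 9/8 + 9/7 + ... + 9/4 + 9/3 = 11.961.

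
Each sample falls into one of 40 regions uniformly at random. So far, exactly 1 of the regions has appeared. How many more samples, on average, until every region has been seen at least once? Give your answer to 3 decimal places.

170.142

The wait to go from k to k+1 distinct regions is geometric with mean 40/(40-k).
Sum over k = 1,...,39: E = 40/39 + 40/38 + 40/37 + ... + 40/2 + 40/1 = 170.1417.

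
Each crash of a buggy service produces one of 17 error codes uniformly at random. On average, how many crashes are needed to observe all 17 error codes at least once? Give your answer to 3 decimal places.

Split into phases: going from k distinct to k+1 distinct takes on average 17/(17-k) crashes.
E[T] = 17/17 + 17/16 + 17/15 + ... + 17/2 + 17/1 = 17·H_{17}.
H_{17} = 3.4396, so E[T] = 58.4724.

58.472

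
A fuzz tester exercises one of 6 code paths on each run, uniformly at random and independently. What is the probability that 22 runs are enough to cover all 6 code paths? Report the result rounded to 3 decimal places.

Let A_i be the event that code path i is missing after 22 runs. By inclusion–exclusion on the A_i,
P(all seen) = Σ_{j=0}^{6} (-1)^j C(6,j)((6-j)/6)^22
= 1.0000 - 0.1087 + 0.0020 - 0.0000 + 0.0000 - 0.0000 + 0.0000
= 0.8933.

0.893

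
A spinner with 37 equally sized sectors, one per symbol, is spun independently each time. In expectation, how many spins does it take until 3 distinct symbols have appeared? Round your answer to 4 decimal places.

3.0849

Going from k to k+1 distinct takes a geometric number of spins with mean 37/(37-k).
Sum over k = 0,...,2: E = 37/37 + 37/36 + 37/35 = 3.08492.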